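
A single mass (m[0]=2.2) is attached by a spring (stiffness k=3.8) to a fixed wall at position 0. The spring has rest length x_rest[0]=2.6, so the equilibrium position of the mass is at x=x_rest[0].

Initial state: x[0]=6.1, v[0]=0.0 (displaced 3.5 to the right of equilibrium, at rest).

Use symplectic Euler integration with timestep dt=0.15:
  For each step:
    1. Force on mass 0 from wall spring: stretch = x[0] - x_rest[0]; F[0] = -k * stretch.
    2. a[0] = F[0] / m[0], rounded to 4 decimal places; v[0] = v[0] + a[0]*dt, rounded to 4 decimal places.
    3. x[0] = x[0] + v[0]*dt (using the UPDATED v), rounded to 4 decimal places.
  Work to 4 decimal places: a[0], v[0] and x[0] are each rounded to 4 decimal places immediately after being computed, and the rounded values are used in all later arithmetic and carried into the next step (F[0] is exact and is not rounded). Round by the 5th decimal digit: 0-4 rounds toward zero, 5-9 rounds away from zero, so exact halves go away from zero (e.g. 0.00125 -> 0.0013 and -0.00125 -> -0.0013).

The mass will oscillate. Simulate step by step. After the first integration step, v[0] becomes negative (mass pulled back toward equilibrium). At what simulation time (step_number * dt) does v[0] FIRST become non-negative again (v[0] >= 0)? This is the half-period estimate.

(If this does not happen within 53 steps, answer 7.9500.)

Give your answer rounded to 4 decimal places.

Answer: 2.4000

Derivation:
Step 0: x=[6.1000] v=[0.0000]
Step 1: x=[5.9640] v=[-0.9068]
Step 2: x=[5.6972] v=[-1.7784]
Step 3: x=[5.3101] v=[-2.5809]
Step 4: x=[4.8176] v=[-3.2831]
Step 5: x=[4.2389] v=[-3.8577]
Step 6: x=[3.5966] v=[-4.2823]
Step 7: x=[2.9155] v=[-4.5405]
Step 8: x=[2.2222] v=[-4.6223]
Step 9: x=[1.5435] v=[-4.5244]
Step 10: x=[0.9059] v=[-4.2507]
Step 11: x=[0.3341] v=[-3.8118]
Step 12: x=[-0.1496] v=[-3.2247]
Step 13: x=[-0.5264] v=[-2.5123]
Step 14: x=[-0.7817] v=[-1.7023]
Step 15: x=[-0.9056] v=[-0.8261]
Step 16: x=[-0.8933] v=[0.0822]
First v>=0 after going negative at step 16, time=2.4000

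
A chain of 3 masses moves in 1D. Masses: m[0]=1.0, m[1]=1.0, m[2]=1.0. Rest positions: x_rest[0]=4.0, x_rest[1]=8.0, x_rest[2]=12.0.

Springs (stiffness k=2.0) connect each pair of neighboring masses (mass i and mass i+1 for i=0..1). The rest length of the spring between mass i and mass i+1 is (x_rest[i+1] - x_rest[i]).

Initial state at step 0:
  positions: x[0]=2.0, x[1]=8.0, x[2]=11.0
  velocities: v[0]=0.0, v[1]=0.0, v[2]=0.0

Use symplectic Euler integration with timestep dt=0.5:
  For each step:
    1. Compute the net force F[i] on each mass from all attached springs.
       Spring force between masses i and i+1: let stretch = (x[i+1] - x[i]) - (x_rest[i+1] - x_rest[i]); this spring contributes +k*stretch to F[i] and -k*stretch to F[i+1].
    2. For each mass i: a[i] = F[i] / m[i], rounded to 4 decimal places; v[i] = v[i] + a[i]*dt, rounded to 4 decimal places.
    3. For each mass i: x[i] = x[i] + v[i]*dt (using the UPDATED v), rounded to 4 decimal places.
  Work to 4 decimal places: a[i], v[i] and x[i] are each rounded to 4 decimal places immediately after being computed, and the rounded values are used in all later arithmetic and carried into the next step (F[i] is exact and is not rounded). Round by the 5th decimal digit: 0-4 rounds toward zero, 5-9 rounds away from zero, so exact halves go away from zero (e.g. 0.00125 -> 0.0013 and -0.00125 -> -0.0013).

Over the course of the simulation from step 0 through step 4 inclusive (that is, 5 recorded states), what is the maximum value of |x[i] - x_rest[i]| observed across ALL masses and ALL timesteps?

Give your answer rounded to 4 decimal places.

Step 0: x=[2.0000 8.0000 11.0000] v=[0.0000 0.0000 0.0000]
Step 1: x=[3.0000 6.5000 11.5000] v=[2.0000 -3.0000 1.0000]
Step 2: x=[3.7500 5.7500 11.5000] v=[1.5000 -1.5000 0.0000]
Step 3: x=[3.5000 6.8750 10.6250] v=[-0.5000 2.2500 -1.7500]
Step 4: x=[2.9375 8.1875 9.8750] v=[-1.1250 2.6250 -1.5000]
Max displacement = 2.2500

Answer: 2.2500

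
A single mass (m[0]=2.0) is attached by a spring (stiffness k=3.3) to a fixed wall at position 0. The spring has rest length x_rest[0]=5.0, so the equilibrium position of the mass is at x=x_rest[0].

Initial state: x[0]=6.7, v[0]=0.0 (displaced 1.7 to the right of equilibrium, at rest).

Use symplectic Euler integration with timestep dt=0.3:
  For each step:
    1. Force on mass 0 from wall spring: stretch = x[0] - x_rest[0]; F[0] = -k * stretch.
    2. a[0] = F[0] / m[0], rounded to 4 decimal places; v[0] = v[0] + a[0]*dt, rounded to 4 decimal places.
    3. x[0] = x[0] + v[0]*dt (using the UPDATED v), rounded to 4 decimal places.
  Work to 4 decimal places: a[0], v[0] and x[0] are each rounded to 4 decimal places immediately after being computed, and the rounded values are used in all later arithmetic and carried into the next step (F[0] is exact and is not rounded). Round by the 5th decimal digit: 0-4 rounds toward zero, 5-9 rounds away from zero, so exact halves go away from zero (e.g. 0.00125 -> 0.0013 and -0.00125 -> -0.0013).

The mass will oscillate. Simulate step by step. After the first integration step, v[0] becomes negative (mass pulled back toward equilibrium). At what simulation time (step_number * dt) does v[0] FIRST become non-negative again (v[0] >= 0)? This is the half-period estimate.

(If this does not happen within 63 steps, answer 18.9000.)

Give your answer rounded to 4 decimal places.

Answer: 2.7000

Derivation:
Step 0: x=[6.7000] v=[0.0000]
Step 1: x=[6.4476] v=[-0.8415]
Step 2: x=[5.9802] v=[-1.5581]
Step 3: x=[5.3672] v=[-2.0433]
Step 4: x=[4.6997] v=[-2.2251]
Step 5: x=[4.0768] v=[-2.0765]
Step 6: x=[3.5910] v=[-1.6195]
Step 7: x=[3.3144] v=[-0.9220]
Step 8: x=[3.2881] v=[-0.0876]
Step 9: x=[3.5160] v=[0.7598]
First v>=0 after going negative at step 9, time=2.7000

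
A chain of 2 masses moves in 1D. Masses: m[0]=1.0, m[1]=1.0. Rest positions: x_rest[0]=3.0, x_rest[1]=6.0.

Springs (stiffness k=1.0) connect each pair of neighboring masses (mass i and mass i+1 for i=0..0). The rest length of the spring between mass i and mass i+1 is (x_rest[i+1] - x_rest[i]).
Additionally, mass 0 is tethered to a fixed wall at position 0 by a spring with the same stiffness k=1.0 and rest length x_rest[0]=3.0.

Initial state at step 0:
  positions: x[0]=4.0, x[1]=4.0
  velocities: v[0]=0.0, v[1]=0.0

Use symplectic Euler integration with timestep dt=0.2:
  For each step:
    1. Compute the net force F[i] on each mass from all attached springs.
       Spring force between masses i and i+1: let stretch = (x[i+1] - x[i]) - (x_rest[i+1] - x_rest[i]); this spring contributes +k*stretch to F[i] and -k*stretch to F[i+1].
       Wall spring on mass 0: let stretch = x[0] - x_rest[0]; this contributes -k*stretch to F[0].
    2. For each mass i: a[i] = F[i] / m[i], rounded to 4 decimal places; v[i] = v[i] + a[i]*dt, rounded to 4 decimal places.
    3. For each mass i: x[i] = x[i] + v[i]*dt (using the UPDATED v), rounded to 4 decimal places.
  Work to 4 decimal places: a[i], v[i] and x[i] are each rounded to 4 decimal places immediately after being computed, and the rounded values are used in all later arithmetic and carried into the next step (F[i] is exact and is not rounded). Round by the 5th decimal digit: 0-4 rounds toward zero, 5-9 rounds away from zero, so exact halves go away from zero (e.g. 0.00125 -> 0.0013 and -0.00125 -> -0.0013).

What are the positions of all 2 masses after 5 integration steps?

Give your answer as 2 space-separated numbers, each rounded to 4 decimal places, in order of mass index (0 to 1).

Step 0: x=[4.0000 4.0000] v=[0.0000 0.0000]
Step 1: x=[3.8400 4.1200] v=[-0.8000 0.6000]
Step 2: x=[3.5376 4.3488] v=[-1.5120 1.1440]
Step 3: x=[3.1261 4.6652] v=[-2.0573 1.5818]
Step 4: x=[2.6512 5.0400] v=[-2.3747 1.8740]
Step 5: x=[2.1658 5.4392] v=[-2.4272 1.9962]

Answer: 2.1658 5.4392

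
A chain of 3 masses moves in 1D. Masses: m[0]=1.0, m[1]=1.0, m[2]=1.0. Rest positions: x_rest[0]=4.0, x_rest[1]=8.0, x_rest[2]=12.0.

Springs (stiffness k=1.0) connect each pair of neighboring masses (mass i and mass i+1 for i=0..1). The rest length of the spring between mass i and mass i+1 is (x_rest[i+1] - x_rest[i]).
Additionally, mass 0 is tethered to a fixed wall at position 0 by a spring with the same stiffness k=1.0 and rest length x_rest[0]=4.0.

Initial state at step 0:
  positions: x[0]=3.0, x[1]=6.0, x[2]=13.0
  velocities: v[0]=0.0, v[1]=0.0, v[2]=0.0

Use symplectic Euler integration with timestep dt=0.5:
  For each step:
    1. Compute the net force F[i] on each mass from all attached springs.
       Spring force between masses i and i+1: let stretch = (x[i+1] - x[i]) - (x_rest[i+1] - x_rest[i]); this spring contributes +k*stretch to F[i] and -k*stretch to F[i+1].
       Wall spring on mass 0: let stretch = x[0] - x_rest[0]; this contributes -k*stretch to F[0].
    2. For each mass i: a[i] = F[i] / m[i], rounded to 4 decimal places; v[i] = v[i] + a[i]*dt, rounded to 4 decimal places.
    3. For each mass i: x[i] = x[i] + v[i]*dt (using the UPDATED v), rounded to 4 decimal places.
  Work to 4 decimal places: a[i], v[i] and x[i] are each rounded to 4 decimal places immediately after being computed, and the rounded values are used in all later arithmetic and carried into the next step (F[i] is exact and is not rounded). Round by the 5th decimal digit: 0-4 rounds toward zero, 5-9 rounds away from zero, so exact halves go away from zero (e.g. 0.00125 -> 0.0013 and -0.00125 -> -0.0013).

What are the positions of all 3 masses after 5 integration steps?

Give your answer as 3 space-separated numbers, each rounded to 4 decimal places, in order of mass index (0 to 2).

Answer: 5.6944 8.0743 10.8301

Derivation:
Step 0: x=[3.0000 6.0000 13.0000] v=[0.0000 0.0000 0.0000]
Step 1: x=[3.0000 7.0000 12.2500] v=[0.0000 2.0000 -1.5000]
Step 2: x=[3.2500 8.3125 11.1875] v=[0.5000 2.6250 -2.1250]
Step 3: x=[3.9532 9.0782 10.4063] v=[1.4063 1.5313 -1.5625]
Step 4: x=[4.9493 8.8946 10.2930] v=[1.9922 -0.3672 -0.2266]
Step 5: x=[5.6944 8.0743 10.8301] v=[1.4902 -1.6407 1.0742]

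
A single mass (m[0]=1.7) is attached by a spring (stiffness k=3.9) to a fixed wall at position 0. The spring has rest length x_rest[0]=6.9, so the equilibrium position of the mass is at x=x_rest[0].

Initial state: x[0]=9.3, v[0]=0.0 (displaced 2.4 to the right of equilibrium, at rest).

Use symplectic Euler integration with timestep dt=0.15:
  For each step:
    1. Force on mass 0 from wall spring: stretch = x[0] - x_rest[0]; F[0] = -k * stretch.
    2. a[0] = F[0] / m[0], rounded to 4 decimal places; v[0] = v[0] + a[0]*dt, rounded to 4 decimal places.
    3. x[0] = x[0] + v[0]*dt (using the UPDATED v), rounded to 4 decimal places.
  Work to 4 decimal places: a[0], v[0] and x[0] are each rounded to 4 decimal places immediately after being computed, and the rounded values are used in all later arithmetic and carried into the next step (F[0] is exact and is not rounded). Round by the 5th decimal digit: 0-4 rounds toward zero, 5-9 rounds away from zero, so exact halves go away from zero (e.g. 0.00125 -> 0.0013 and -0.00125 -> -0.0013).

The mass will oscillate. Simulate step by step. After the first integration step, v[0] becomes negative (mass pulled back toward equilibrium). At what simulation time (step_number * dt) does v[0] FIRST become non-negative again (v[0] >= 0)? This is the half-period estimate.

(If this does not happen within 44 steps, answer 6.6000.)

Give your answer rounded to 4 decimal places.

Step 0: x=[9.3000] v=[0.0000]
Step 1: x=[9.1761] v=[-0.8259]
Step 2: x=[8.9347] v=[-1.6091]
Step 3: x=[8.5883] v=[-2.3093]
Step 4: x=[8.1548] v=[-2.8903]
Step 5: x=[7.6565] v=[-3.3221]
Step 6: x=[7.1191] v=[-3.5824]
Step 7: x=[6.5704] v=[-3.6578]
Step 8: x=[6.0387] v=[-3.5444]
Step 9: x=[5.5515] v=[-3.2480]
Step 10: x=[5.1339] v=[-2.7840]
Step 11: x=[4.8075] v=[-2.1763]
Step 12: x=[4.5891] v=[-1.4562]
Step 13: x=[4.4900] v=[-0.6610]
Step 14: x=[4.5152] v=[0.1683]
First v>=0 after going negative at step 14, time=2.1000

Answer: 2.1000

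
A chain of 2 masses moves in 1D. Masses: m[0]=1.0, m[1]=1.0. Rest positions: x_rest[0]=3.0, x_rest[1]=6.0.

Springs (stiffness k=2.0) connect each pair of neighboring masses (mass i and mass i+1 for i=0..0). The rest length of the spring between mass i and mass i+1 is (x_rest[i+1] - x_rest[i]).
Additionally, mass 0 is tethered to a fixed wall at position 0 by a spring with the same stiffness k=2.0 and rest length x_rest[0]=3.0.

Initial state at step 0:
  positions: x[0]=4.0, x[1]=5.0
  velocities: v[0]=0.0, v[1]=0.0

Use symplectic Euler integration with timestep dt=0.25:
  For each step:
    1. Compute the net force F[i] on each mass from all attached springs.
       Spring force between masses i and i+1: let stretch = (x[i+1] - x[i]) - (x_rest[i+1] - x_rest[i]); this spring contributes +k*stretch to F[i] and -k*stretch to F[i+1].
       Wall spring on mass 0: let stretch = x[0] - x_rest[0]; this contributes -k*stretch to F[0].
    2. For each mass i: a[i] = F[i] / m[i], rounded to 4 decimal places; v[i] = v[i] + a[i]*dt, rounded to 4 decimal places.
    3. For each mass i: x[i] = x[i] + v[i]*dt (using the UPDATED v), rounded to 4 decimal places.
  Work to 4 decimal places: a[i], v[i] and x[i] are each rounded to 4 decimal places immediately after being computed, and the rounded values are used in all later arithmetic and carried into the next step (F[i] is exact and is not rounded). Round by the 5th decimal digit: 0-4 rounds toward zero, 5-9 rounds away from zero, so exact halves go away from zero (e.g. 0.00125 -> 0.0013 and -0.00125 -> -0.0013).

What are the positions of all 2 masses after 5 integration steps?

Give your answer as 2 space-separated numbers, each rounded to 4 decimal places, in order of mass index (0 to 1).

Step 0: x=[4.0000 5.0000] v=[0.0000 0.0000]
Step 1: x=[3.6250 5.2500] v=[-1.5000 1.0000]
Step 2: x=[3.0000 5.6719] v=[-2.5000 1.6875]
Step 3: x=[2.3340 6.1348] v=[-2.6641 1.8516]
Step 4: x=[1.8513 6.4976] v=[-1.9307 1.4512]
Step 5: x=[1.7180 6.6546] v=[-0.5332 0.6281]

Answer: 1.7180 6.6546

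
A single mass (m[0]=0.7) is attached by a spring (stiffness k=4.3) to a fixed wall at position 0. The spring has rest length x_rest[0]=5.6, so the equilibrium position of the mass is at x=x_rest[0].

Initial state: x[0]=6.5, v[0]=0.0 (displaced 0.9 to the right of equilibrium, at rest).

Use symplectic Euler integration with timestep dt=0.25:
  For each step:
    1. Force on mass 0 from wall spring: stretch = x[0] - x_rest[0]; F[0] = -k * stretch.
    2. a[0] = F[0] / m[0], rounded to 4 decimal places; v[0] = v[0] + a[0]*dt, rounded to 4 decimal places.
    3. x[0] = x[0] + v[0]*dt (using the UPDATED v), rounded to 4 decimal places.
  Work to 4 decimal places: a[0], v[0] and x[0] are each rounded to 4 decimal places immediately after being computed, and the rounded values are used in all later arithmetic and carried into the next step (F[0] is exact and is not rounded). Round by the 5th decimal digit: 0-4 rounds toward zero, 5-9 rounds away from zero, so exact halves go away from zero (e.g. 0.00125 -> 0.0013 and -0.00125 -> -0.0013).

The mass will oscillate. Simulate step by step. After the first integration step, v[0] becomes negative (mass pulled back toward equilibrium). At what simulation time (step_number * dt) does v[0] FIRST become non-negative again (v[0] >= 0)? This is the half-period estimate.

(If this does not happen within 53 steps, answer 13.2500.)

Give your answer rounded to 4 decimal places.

Step 0: x=[6.5000] v=[0.0000]
Step 1: x=[6.1545] v=[-1.3822]
Step 2: x=[5.5961] v=[-2.2338]
Step 3: x=[5.0392] v=[-2.2278]
Step 4: x=[4.6976] v=[-1.3666]
Step 5: x=[4.7024] v=[0.0192]
First v>=0 after going negative at step 5, time=1.2500

Answer: 1.2500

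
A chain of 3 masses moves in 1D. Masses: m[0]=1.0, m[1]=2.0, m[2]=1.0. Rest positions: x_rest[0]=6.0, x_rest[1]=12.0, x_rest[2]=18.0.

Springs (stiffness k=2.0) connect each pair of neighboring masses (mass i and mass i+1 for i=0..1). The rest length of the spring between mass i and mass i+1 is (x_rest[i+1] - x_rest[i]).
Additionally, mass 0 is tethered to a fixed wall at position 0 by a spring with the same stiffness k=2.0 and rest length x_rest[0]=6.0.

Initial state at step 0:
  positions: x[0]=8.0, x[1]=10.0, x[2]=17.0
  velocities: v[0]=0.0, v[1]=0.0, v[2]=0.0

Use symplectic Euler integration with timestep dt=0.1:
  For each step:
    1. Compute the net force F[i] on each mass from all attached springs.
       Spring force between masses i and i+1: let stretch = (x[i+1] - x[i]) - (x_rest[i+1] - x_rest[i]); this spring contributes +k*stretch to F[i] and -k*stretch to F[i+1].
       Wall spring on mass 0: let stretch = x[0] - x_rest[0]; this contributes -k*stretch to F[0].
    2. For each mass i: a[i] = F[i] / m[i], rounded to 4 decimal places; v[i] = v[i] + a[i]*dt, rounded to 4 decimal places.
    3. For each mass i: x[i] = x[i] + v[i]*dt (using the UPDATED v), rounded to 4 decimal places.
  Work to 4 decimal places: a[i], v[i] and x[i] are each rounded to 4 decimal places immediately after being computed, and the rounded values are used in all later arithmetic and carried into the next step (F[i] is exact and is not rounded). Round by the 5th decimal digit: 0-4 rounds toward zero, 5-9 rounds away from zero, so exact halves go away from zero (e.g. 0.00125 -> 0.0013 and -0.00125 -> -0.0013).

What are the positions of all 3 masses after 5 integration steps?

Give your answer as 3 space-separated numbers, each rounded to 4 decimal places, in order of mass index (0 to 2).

Step 0: x=[8.0000 10.0000 17.0000] v=[0.0000 0.0000 0.0000]
Step 1: x=[7.8800 10.0500 16.9800] v=[-1.2000 0.5000 -0.2000]
Step 2: x=[7.6458 10.1476 16.9414] v=[-2.3420 0.9760 -0.3860]
Step 3: x=[7.3087 10.2881 16.8869] v=[-3.3708 1.4052 -0.5448]
Step 4: x=[6.8850 10.4648 16.8204] v=[-4.2367 1.7671 -0.6646]
Step 5: x=[6.3952 10.6693 16.7468] v=[-4.8977 2.0447 -0.7357]

Answer: 6.3952 10.6693 16.7468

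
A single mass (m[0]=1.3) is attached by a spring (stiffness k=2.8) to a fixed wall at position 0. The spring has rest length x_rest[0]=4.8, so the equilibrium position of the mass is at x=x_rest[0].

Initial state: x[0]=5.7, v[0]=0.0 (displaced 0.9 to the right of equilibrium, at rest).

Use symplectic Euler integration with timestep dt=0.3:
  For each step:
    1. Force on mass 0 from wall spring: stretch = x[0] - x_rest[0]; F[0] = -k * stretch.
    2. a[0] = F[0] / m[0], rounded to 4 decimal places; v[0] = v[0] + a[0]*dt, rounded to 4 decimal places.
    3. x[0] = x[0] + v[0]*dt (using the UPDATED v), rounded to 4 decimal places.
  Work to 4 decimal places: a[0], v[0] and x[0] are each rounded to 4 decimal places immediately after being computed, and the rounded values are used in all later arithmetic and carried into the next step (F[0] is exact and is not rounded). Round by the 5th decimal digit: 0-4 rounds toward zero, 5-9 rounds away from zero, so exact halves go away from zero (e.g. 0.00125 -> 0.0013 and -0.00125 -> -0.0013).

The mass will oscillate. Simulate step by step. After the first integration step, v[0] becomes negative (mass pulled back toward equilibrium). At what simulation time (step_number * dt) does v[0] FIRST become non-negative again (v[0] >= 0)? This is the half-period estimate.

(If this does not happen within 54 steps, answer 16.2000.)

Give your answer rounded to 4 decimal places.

Answer: 2.4000

Derivation:
Step 0: x=[5.7000] v=[0.0000]
Step 1: x=[5.5255] v=[-0.5816]
Step 2: x=[5.2104] v=[-1.0504]
Step 3: x=[4.8157] v=[-1.3156]
Step 4: x=[4.4180] v=[-1.3257]
Step 5: x=[4.0943] v=[-1.0789]
Step 6: x=[3.9074] v=[-0.6229]
Step 7: x=[3.8935] v=[-0.0462]
Step 8: x=[4.0554] v=[0.5396]
First v>=0 after going negative at step 8, time=2.4000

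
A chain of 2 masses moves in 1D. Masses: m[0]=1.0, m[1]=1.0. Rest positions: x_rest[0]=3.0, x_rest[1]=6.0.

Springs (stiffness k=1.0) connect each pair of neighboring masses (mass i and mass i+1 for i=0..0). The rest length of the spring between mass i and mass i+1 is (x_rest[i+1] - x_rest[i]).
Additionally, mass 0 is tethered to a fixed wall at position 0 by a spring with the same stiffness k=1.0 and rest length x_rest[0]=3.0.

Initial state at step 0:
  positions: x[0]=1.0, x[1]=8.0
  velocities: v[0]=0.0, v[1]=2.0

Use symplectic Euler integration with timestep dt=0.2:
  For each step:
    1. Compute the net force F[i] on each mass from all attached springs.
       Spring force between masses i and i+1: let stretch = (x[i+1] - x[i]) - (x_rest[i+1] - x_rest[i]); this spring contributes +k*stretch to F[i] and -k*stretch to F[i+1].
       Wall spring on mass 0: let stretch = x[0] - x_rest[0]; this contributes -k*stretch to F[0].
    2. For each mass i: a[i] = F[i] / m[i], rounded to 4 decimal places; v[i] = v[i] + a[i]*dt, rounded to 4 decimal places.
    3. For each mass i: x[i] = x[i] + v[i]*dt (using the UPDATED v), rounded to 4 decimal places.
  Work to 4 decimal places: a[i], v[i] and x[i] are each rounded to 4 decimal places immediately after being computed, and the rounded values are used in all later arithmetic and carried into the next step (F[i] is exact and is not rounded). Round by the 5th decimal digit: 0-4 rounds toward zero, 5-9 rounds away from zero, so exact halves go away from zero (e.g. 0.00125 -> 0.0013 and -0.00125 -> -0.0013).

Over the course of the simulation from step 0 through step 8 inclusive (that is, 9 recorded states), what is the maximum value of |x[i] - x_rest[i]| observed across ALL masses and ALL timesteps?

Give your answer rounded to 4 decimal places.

Answer: 3.2977

Derivation:
Step 0: x=[1.0000 8.0000] v=[0.0000 2.0000]
Step 1: x=[1.2400 8.2400] v=[1.2000 1.2000]
Step 2: x=[1.7104 8.3200] v=[2.3520 0.4000]
Step 3: x=[2.3768 8.2556] v=[3.3318 -0.3219]
Step 4: x=[3.1832 8.0761] v=[4.0322 -0.8977]
Step 5: x=[4.0580 7.8208] v=[4.3741 -1.2763]
Step 6: x=[4.9210 7.5350] v=[4.3151 -1.4289]
Step 7: x=[5.6917 7.2647] v=[3.8537 -1.3517]
Step 8: x=[6.2977 7.0514] v=[3.0300 -1.0663]
Max displacement = 3.2977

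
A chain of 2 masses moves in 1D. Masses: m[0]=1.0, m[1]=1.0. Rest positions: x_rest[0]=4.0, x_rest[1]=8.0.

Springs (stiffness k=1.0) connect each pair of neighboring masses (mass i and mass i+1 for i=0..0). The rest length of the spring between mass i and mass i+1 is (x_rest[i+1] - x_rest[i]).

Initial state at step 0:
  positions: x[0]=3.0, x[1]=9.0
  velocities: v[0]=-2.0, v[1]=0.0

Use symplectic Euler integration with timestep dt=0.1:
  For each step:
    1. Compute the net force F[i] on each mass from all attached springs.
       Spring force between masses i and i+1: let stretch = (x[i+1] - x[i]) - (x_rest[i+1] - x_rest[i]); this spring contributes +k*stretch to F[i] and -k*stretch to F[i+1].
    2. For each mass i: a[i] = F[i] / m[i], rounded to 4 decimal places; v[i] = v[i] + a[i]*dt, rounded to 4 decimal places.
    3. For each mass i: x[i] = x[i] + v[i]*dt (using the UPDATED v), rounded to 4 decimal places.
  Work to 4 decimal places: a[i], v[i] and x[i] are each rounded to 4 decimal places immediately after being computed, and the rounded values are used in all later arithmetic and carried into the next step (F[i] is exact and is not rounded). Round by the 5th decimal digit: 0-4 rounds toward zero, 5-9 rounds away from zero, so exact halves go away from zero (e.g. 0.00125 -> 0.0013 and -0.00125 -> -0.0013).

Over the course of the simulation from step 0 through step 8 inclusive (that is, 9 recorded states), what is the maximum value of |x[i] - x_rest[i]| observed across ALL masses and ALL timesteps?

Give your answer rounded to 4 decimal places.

Answer: 1.8020

Derivation:
Step 0: x=[3.0000 9.0000] v=[-2.0000 0.0000]
Step 1: x=[2.8200 8.9800] v=[-1.8000 -0.2000]
Step 2: x=[2.6616 8.9384] v=[-1.5840 -0.4160]
Step 3: x=[2.5260 8.8740] v=[-1.3563 -0.6437]
Step 4: x=[2.4139 8.7862] v=[-1.1215 -0.8785]
Step 5: x=[2.3255 8.6746] v=[-0.8843 -1.1157]
Step 6: x=[2.2606 8.5395] v=[-0.6494 -1.3506]
Step 7: x=[2.2185 8.3817] v=[-0.4215 -1.5785]
Step 8: x=[2.1980 8.2022] v=[-0.2052 -1.7948]
Max displacement = 1.8020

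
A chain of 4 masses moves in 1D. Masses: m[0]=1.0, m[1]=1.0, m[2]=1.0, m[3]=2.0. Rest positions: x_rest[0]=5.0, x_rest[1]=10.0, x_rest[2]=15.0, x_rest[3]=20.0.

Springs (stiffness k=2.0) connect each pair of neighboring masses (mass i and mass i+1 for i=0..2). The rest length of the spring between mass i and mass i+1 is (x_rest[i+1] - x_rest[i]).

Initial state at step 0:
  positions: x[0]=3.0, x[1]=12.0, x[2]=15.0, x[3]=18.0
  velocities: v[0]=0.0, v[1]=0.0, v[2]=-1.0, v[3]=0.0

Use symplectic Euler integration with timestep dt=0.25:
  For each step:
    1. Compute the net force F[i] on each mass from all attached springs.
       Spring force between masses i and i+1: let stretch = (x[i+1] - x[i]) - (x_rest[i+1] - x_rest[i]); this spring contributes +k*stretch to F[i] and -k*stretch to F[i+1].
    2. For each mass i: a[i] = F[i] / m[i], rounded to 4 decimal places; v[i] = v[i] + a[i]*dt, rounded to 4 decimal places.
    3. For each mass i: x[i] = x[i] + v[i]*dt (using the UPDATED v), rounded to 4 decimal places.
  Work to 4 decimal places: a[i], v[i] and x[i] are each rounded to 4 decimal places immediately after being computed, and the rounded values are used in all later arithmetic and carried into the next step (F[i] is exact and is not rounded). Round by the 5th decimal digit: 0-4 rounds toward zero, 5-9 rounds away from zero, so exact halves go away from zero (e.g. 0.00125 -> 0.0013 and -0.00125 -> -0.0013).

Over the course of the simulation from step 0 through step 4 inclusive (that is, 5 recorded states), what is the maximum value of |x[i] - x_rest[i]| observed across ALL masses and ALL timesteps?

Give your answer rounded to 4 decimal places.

Step 0: x=[3.0000 12.0000 15.0000 18.0000] v=[0.0000 0.0000 -1.0000 0.0000]
Step 1: x=[3.5000 11.2500 14.7500 18.1250] v=[2.0000 -3.0000 -1.0000 0.5000]
Step 2: x=[4.3438 9.9688 14.4844 18.3516] v=[3.3750 -5.1250 -1.0625 0.9063]
Step 3: x=[5.2657 8.5489 14.1377 18.6490] v=[3.6875 -5.6797 -1.3867 1.1895]
Step 4: x=[5.9730 7.4172 13.6563 18.9769] v=[2.8291 -4.5269 -1.9255 1.3117]
Max displacement = 2.5828

Answer: 2.5828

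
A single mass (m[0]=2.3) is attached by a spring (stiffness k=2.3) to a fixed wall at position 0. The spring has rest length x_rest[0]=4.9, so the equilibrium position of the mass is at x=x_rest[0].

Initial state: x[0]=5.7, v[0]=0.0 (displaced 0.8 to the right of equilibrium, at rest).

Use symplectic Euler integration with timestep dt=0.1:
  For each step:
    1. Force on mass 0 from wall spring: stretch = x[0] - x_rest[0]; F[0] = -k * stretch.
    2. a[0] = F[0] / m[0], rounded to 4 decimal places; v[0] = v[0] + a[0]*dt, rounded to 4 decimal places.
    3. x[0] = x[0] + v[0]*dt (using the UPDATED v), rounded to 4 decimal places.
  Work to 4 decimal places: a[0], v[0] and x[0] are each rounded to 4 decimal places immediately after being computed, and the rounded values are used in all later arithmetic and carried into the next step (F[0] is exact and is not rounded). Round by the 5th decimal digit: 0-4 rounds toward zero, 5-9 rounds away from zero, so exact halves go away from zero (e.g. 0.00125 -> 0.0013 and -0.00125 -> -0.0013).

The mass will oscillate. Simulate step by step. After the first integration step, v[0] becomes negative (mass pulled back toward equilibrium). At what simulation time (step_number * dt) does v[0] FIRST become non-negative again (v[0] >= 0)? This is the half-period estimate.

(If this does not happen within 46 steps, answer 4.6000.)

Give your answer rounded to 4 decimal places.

Step 0: x=[5.7000] v=[0.0000]
Step 1: x=[5.6920] v=[-0.0800]
Step 2: x=[5.6761] v=[-0.1592]
Step 3: x=[5.6524] v=[-0.2368]
Step 4: x=[5.6212] v=[-0.3120]
Step 5: x=[5.5828] v=[-0.3841]
Step 6: x=[5.5376] v=[-0.4524]
Step 7: x=[5.4860] v=[-0.5162]
Step 8: x=[5.4285] v=[-0.5748]
Step 9: x=[5.3657] v=[-0.6277]
Step 10: x=[5.2983] v=[-0.6743]
Step 11: x=[5.2269] v=[-0.7141]
Step 12: x=[5.1522] v=[-0.7468]
Step 13: x=[5.0750] v=[-0.7720]
Step 14: x=[4.9961] v=[-0.7895]
Step 15: x=[4.9162] v=[-0.7991]
Step 16: x=[4.8361] v=[-0.8007]
Step 17: x=[4.7567] v=[-0.7943]
Step 18: x=[4.6787] v=[-0.7800]
Step 19: x=[4.6029] v=[-0.7579]
Step 20: x=[4.5301] v=[-0.7282]
Step 21: x=[4.4610] v=[-0.6912]
Step 22: x=[4.3963] v=[-0.6473]
Step 23: x=[4.3366] v=[-0.5969]
Step 24: x=[4.2825] v=[-0.5406]
Step 25: x=[4.2346] v=[-0.4789]
Step 26: x=[4.1934] v=[-0.4124]
Step 27: x=[4.1592] v=[-0.3417]
Step 28: x=[4.1324] v=[-0.2676]
Step 29: x=[4.1133] v=[-0.1908]
Step 30: x=[4.1021] v=[-0.1121]
Step 31: x=[4.0989] v=[-0.0323]
Step 32: x=[4.1037] v=[0.0478]
First v>=0 after going negative at step 32, time=3.2000

Answer: 3.2000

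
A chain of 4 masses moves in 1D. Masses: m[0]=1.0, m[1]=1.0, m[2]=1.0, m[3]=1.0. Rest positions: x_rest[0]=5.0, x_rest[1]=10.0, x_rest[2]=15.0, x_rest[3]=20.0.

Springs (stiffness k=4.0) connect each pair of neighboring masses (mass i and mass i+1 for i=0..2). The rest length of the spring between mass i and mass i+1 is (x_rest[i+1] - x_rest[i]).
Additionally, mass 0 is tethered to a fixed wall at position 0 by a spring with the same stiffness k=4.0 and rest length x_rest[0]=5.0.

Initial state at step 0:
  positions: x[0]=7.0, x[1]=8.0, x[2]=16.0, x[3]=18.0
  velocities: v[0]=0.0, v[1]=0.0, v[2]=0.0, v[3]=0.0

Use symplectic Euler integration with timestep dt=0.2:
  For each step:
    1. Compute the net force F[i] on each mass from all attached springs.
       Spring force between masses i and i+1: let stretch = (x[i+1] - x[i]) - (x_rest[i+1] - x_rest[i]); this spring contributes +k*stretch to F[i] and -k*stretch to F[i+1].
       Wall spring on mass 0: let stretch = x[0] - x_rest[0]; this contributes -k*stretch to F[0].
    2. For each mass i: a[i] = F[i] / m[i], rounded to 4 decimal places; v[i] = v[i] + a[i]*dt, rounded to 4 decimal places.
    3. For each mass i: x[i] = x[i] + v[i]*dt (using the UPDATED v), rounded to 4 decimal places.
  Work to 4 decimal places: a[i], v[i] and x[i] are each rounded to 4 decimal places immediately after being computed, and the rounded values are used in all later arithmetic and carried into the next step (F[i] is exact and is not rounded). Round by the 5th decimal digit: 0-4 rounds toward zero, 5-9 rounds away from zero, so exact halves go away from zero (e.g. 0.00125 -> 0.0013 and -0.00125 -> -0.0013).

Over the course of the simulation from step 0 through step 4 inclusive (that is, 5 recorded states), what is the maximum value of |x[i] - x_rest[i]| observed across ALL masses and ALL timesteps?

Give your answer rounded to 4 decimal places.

Answer: 2.2676

Derivation:
Step 0: x=[7.0000 8.0000 16.0000 18.0000] v=[0.0000 0.0000 0.0000 0.0000]
Step 1: x=[6.0400 9.1200 15.0400 18.4800] v=[-4.8000 5.6000 -4.8000 2.4000]
Step 2: x=[4.6064 10.6944 13.6832 19.2096] v=[-7.1680 7.8720 -6.7840 3.6480]
Step 3: x=[3.4099 11.7729 12.7324 19.8550] v=[-5.9827 5.3926 -4.7539 3.2269]
Step 4: x=[3.0059 11.6669 12.7677 20.1608] v=[-2.0202 -0.5302 0.1766 1.5288]
Max displacement = 2.2676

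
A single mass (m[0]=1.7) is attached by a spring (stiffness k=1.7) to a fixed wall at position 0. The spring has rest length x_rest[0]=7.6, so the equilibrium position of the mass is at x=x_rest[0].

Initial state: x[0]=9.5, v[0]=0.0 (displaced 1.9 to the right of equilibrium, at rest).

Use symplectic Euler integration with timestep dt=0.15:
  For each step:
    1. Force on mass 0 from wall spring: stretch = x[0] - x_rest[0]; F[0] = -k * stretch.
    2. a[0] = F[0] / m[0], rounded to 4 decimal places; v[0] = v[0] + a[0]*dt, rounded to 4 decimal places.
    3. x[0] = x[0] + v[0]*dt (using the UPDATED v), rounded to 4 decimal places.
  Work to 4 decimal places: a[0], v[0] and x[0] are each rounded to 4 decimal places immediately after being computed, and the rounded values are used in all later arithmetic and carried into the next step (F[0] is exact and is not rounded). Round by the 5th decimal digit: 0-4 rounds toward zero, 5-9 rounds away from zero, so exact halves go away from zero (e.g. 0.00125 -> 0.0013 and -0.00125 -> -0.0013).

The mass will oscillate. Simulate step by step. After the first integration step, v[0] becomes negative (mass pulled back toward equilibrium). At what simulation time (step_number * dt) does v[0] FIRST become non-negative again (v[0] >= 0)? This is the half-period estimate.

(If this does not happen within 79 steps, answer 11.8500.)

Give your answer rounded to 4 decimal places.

Step 0: x=[9.5000] v=[0.0000]
Step 1: x=[9.4573] v=[-0.2850]
Step 2: x=[9.3728] v=[-0.5636]
Step 3: x=[9.2484] v=[-0.8295]
Step 4: x=[9.0869] v=[-1.0768]
Step 5: x=[8.8919] v=[-1.2998]
Step 6: x=[8.6679] v=[-1.4936]
Step 7: x=[8.4198] v=[-1.6538]
Step 8: x=[8.1533] v=[-1.7768]
Step 9: x=[7.8743] v=[-1.8598]
Step 10: x=[7.5892] v=[-1.9009]
Step 11: x=[7.3043] v=[-1.8993]
Step 12: x=[7.0261] v=[-1.8549]
Step 13: x=[6.7608] v=[-1.7688]
Step 14: x=[6.5144] v=[-1.6429]
Step 15: x=[6.2924] v=[-1.4801]
Step 16: x=[6.0998] v=[-1.2840]
Step 17: x=[5.9410] v=[-1.0590]
Step 18: x=[5.8195] v=[-0.8102]
Step 19: x=[5.7380] v=[-0.5431]
Step 20: x=[5.6984] v=[-0.2638]
Step 21: x=[5.7016] v=[0.0214]
First v>=0 after going negative at step 21, time=3.1500

Answer: 3.1500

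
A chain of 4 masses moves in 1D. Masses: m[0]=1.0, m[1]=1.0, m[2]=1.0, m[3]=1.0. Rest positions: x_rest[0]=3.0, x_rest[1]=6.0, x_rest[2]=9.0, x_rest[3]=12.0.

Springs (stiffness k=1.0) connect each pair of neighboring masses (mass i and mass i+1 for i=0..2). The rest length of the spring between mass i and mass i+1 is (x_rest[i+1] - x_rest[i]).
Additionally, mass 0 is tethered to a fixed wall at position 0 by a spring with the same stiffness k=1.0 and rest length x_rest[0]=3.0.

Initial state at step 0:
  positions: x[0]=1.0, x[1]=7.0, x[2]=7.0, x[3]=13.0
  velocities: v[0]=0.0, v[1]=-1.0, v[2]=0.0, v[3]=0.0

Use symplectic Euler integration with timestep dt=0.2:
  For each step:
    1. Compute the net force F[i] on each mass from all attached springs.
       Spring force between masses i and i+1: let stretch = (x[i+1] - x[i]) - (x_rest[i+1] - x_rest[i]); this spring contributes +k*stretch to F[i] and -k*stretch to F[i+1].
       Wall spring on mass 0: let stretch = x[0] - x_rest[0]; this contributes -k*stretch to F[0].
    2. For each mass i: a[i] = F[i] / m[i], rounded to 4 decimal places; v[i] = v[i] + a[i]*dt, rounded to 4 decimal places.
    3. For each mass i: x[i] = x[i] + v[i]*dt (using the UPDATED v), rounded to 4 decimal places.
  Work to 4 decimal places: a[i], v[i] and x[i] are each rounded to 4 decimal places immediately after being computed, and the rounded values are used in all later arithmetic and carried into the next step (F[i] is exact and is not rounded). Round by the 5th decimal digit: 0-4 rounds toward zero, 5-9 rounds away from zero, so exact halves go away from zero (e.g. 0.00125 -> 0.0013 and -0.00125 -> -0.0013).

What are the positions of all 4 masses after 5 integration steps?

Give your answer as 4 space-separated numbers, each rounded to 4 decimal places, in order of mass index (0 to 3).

Step 0: x=[1.0000 7.0000 7.0000 13.0000] v=[0.0000 -1.0000 0.0000 0.0000]
Step 1: x=[1.2000 6.5600 7.2400 12.8800] v=[1.0000 -2.2000 1.2000 -0.6000]
Step 2: x=[1.5664 5.9328 7.6784 12.6544] v=[1.8320 -3.1360 2.1920 -1.1280]
Step 3: x=[2.0448 5.2008 8.2460 12.3498] v=[2.3920 -3.6602 2.8381 -1.5232]
Step 4: x=[2.5676 4.4643 8.8560 12.0010] v=[2.6142 -3.6824 3.0498 -1.7440]
Step 5: x=[3.0636 3.8276 9.4161 11.6464] v=[2.4800 -3.1834 2.8005 -1.7730]

Answer: 3.0636 3.8276 9.4161 11.6464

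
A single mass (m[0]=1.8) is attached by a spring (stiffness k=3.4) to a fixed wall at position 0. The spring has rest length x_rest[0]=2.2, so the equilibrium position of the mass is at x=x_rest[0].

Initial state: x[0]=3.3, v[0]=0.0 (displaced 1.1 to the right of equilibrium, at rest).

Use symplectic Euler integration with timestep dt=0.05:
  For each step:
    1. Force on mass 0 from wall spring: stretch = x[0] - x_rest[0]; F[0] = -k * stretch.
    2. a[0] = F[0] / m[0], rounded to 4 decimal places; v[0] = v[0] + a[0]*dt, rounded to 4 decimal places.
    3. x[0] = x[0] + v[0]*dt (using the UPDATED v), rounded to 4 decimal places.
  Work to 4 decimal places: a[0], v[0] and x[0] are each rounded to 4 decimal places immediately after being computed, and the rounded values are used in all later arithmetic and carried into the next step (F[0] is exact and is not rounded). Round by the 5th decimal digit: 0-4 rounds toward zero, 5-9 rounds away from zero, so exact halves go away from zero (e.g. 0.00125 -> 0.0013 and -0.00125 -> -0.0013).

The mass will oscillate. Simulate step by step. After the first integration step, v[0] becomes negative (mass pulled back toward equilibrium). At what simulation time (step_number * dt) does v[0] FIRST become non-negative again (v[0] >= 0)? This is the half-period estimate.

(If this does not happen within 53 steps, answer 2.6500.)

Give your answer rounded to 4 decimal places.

Step 0: x=[3.3000] v=[0.0000]
Step 1: x=[3.2948] v=[-0.1039]
Step 2: x=[3.2844] v=[-0.2073]
Step 3: x=[3.2689] v=[-0.3097]
Step 4: x=[3.2484] v=[-0.4107]
Step 5: x=[3.2229] v=[-0.5097]
Step 6: x=[3.1926] v=[-0.6063]
Step 7: x=[3.1576] v=[-0.7000]
Step 8: x=[3.1181] v=[-0.7904]
Step 9: x=[3.0742] v=[-0.8771]
Step 10: x=[3.0262] v=[-0.9597]
Step 11: x=[2.9743] v=[-1.0377]
Step 12: x=[2.9188] v=[-1.1108]
Step 13: x=[2.8599] v=[-1.1787]
Step 14: x=[2.7979] v=[-1.2410]
Step 15: x=[2.7330] v=[-1.2975]
Step 16: x=[2.6656] v=[-1.3478]
Step 17: x=[2.5960] v=[-1.3918]
Step 18: x=[2.5245] v=[-1.4292]
Step 19: x=[2.4515] v=[-1.4598]
Step 20: x=[2.3773] v=[-1.4836]
Step 21: x=[2.3023] v=[-1.5003]
Step 22: x=[2.2268] v=[-1.5100]
Step 23: x=[2.1512] v=[-1.5125]
Step 24: x=[2.0758] v=[-1.5079]
Step 25: x=[2.0010] v=[-1.4962]
Step 26: x=[1.9271] v=[-1.4774]
Step 27: x=[1.8545] v=[-1.4516]
Step 28: x=[1.7836] v=[-1.4190]
Step 29: x=[1.7146] v=[-1.3797]
Step 30: x=[1.6479] v=[-1.3339]
Step 31: x=[1.5838] v=[-1.2818]
Step 32: x=[1.5226] v=[-1.2236]
Step 33: x=[1.4646] v=[-1.1596]
Step 34: x=[1.4101] v=[-1.0901]
Step 35: x=[1.3593] v=[-1.0155]
Step 36: x=[1.3125] v=[-0.9361]
Step 37: x=[1.2699] v=[-0.8523]
Step 38: x=[1.2317] v=[-0.7645]
Step 39: x=[1.1980] v=[-0.6731]
Step 40: x=[1.1691] v=[-0.5785]
Step 41: x=[1.1450] v=[-0.4811]
Step 42: x=[1.1259] v=[-0.3815]
Step 43: x=[1.1119] v=[-0.2801]
Step 44: x=[1.1030] v=[-0.1773]
Step 45: x=[1.0993] v=[-0.0737]
Step 46: x=[1.1008] v=[0.0303]
First v>=0 after going negative at step 46, time=2.3000

Answer: 2.3000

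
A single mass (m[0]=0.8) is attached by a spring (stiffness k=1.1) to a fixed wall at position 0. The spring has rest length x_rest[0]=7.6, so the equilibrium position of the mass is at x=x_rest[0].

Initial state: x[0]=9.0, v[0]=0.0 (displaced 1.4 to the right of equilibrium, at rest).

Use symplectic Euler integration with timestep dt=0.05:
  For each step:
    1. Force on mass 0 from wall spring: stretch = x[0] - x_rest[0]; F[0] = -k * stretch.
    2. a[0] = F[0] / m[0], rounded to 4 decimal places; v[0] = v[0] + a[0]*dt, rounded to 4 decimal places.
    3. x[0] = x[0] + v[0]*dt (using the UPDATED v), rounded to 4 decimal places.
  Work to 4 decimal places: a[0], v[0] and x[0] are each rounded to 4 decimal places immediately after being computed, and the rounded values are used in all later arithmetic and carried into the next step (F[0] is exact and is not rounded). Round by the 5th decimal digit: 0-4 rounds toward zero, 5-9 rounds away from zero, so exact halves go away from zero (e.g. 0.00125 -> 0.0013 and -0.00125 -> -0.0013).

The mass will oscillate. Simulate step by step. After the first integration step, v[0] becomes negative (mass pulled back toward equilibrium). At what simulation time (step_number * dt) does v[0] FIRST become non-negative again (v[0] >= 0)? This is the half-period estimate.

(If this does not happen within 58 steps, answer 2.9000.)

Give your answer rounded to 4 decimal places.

Step 0: x=[9.0000] v=[0.0000]
Step 1: x=[8.9952] v=[-0.0963]
Step 2: x=[8.9856] v=[-0.1922]
Step 3: x=[8.9712] v=[-0.2875]
Step 4: x=[8.9521] v=[-0.3818]
Step 5: x=[8.9284] v=[-0.4748]
Step 6: x=[8.9001] v=[-0.5661]
Step 7: x=[8.8673] v=[-0.6555]
Step 8: x=[8.8302] v=[-0.7426]
Step 9: x=[8.7888] v=[-0.8272]
Step 10: x=[8.7434] v=[-0.9089]
Step 11: x=[8.6940] v=[-0.9875]
Step 12: x=[8.6409] v=[-1.0627]
Step 13: x=[8.5842] v=[-1.1343]
Step 14: x=[8.5241] v=[-1.2020]
Step 15: x=[8.4608] v=[-1.2655]
Step 16: x=[8.3946] v=[-1.3247]
Step 17: x=[8.3256] v=[-1.3793]
Step 18: x=[8.2541] v=[-1.4292]
Step 19: x=[8.1804] v=[-1.4742]
Step 20: x=[8.1047] v=[-1.5141]
Step 21: x=[8.0273] v=[-1.5488]
Step 22: x=[7.9484] v=[-1.5782]
Step 23: x=[7.8683] v=[-1.6022]
Step 24: x=[7.7873] v=[-1.6206]
Step 25: x=[7.7056] v=[-1.6335]
Step 26: x=[7.6236] v=[-1.6408]
Step 27: x=[7.5415] v=[-1.6424]
Step 28: x=[7.4596] v=[-1.6384]
Step 29: x=[7.3782] v=[-1.6287]
Step 30: x=[7.2975] v=[-1.6135]
Step 31: x=[7.2179] v=[-1.5927]
Step 32: x=[7.1396] v=[-1.5664]
Step 33: x=[7.0629] v=[-1.5347]
Step 34: x=[6.9880] v=[-1.4978]
Step 35: x=[6.9152] v=[-1.4557]
Step 36: x=[6.8448] v=[-1.4086]
Step 37: x=[6.7770] v=[-1.3567]
Step 38: x=[6.7120] v=[-1.3001]
Step 39: x=[6.6500] v=[-1.2391]
Step 40: x=[6.5913] v=[-1.1738]
Step 41: x=[6.5361] v=[-1.1045]
Step 42: x=[6.4845] v=[-1.0314]
Step 43: x=[6.4368] v=[-0.9547]
Step 44: x=[6.3931] v=[-0.8747]
Step 45: x=[6.3535] v=[-0.7917]
Step 46: x=[6.3182] v=[-0.7060]
Step 47: x=[6.2873] v=[-0.6179]
Step 48: x=[6.2609] v=[-0.5277]
Step 49: x=[6.2391] v=[-0.4356]
Step 50: x=[6.2220] v=[-0.3420]
Step 51: x=[6.2096] v=[-0.2473]
Step 52: x=[6.2020] v=[-0.1517]
Step 53: x=[6.1992] v=[-0.0556]
Step 54: x=[6.2012] v=[0.0407]
First v>=0 after going negative at step 54, time=2.7000

Answer: 2.7000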